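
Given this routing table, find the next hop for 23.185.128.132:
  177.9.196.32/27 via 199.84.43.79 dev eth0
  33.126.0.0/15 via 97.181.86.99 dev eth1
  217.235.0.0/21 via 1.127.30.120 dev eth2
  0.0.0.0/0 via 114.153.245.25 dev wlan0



Longest prefix match for 23.185.128.132:
  /27 177.9.196.32: no
  /15 33.126.0.0: no
  /21 217.235.0.0: no
  /0 0.0.0.0: MATCH
Selected: next-hop 114.153.245.25 via wlan0 (matched /0)


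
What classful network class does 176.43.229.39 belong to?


First octet: 176
Binary: 10110000
10xxxxxx -> Class B (128-191)
Class B, default mask 255.255.0.0 (/16)


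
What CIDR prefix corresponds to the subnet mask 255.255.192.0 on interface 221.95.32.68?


Binary: 11111111.11111111.11000000.00000000
Count leading 1s
Prefix: /18


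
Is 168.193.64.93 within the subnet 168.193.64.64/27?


Subnet network: 168.193.64.64
Test IP AND mask: 168.193.64.64
Yes, 168.193.64.93 is in 168.193.64.64/27


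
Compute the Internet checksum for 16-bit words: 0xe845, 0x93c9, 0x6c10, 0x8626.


Sum all words (with carry folding):
+ 0xe845 = 0xe845
+ 0x93c9 = 0x7c0f
+ 0x6c10 = 0xe81f
+ 0x8626 = 0x6e46
One's complement: ~0x6e46
Checksum = 0x91b9


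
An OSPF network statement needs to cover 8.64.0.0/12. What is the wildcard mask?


Subnet mask: 255.240.0.0
Wildcard = 255.255.255.255 - subnet mask
255 - 255 = 0
255 - 240 = 15
255 - 0 = 255
255 - 0 = 255
Wildcard: 0.15.255.255


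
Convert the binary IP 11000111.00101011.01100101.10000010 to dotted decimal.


11000111 = 199
00101011 = 43
01100101 = 101
10000010 = 130
IP: 199.43.101.130


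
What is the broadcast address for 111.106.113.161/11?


Network: 111.96.0.0/11
Host bits = 21
Set all host bits to 1:
Broadcast: 111.127.255.255


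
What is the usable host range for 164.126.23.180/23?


Network: 164.126.22.0
Broadcast: 164.126.23.255
First usable = network + 1
Last usable = broadcast - 1
Range: 164.126.22.1 to 164.126.23.254


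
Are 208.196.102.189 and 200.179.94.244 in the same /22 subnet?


Mask: 255.255.252.0
208.196.102.189 AND mask = 208.196.100.0
200.179.94.244 AND mask = 200.179.92.0
No, different subnets (208.196.100.0 vs 200.179.92.0)


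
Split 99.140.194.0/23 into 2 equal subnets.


New prefix = 23 + 1 = 24
Each subnet has 256 addresses
  99.140.194.0/24
  99.140.195.0/24
Subnets: 99.140.194.0/24, 99.140.195.0/24


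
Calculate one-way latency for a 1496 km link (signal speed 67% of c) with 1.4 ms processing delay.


Speed = 0.67 * 3e5 km/s = 201000 km/s
Propagation delay = 1496 / 201000 = 0.0074 s = 7.4428 ms
Processing delay = 1.4 ms
Total one-way latency = 8.8428 ms


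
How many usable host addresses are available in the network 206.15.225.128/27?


Host bits = 32 - 27 = 5
Total addresses = 2^5 = 32
Usable = total - 2 (network and broadcast)
Usable hosts: 30


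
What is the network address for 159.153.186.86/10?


IP:   10011111.10011001.10111010.01010110
Mask: 11111111.11000000.00000000.00000000
AND operation:
Net:  10011111.10000000.00000000.00000000
Network: 159.128.0.0/10


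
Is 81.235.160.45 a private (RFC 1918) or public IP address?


RFC 1918 private ranges:
  10.0.0.0/8 (10.0.0.0 - 10.255.255.255)
  172.16.0.0/12 (172.16.0.0 - 172.31.255.255)
  192.168.0.0/16 (192.168.0.0 - 192.168.255.255)
Public (not in any RFC 1918 range)


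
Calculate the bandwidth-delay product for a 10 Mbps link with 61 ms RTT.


BDP = bandwidth * RTT
= 10 Mbps * 61 ms
= 10 * 1e6 * 61 / 1000 bits
= 610000 bits
= 76250 bytes
= 74.4629 KB
BDP = 610000 bits (76250 bytes)


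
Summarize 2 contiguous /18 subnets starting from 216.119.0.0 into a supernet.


Original prefix: /18
Number of subnets: 2 = 2^1
New prefix = 18 - 1 = 17
Supernet: 216.119.0.0/17


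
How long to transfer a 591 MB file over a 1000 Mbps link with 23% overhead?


Effective throughput = 1000 * (1 - 23/100) = 770 Mbps
File size in Mb = 591 * 8 = 4728 Mb
Time = 4728 / 770
Time = 6.1403 seconds


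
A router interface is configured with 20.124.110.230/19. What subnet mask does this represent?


/19 means 19 network bits, 13 host bits
Binary: 11111111111111111110000000000000
Mask: 255.255.224.0


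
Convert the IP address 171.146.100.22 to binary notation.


171 = 10101011
146 = 10010010
100 = 01100100
22 = 00010110
Binary: 10101011.10010010.01100100.00010110


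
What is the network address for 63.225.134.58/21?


IP:   00111111.11100001.10000110.00111010
Mask: 11111111.11111111.11111000.00000000
AND operation:
Net:  00111111.11100001.10000000.00000000
Network: 63.225.128.0/21


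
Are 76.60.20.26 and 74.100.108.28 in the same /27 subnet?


Mask: 255.255.255.224
76.60.20.26 AND mask = 76.60.20.0
74.100.108.28 AND mask = 74.100.108.0
No, different subnets (76.60.20.0 vs 74.100.108.0)


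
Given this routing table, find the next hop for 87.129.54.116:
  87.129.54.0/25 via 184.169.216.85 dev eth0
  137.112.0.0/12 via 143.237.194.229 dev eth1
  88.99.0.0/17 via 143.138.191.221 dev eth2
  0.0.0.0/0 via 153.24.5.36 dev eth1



Longest prefix match for 87.129.54.116:
  /25 87.129.54.0: MATCH
  /12 137.112.0.0: no
  /17 88.99.0.0: no
  /0 0.0.0.0: MATCH
Selected: next-hop 184.169.216.85 via eth0 (matched /25)


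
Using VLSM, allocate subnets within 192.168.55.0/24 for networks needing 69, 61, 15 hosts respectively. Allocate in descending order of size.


69 hosts -> /25 (126 usable): 192.168.55.0/25
61 hosts -> /26 (62 usable): 192.168.55.128/26
15 hosts -> /27 (30 usable): 192.168.55.192/27
Allocation: 192.168.55.0/25 (69 hosts, 126 usable); 192.168.55.128/26 (61 hosts, 62 usable); 192.168.55.192/27 (15 hosts, 30 usable)


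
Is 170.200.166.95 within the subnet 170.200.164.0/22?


Subnet network: 170.200.164.0
Test IP AND mask: 170.200.164.0
Yes, 170.200.166.95 is in 170.200.164.0/22


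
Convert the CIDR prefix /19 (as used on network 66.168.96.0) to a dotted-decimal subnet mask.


/19 means 19 network bits, 13 host bits
Binary: 11111111111111111110000000000000
Mask: 255.255.224.0


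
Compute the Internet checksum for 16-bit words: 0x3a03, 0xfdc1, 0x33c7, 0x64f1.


Sum all words (with carry folding):
+ 0x3a03 = 0x3a03
+ 0xfdc1 = 0x37c5
+ 0x33c7 = 0x6b8c
+ 0x64f1 = 0xd07d
One's complement: ~0xd07d
Checksum = 0x2f82


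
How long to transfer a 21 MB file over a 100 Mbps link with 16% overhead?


Effective throughput = 100 * (1 - 16/100) = 84 Mbps
File size in Mb = 21 * 8 = 168 Mb
Time = 168 / 84
Time = 2 seconds


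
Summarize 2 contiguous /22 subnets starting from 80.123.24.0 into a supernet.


Original prefix: /22
Number of subnets: 2 = 2^1
New prefix = 22 - 1 = 21
Supernet: 80.123.24.0/21


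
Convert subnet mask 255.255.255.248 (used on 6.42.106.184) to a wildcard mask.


Subnet mask: 255.255.255.248
Wildcard = 255.255.255.255 - subnet mask
255 - 255 = 0
255 - 255 = 0
255 - 255 = 0
255 - 248 = 7
Wildcard: 0.0.0.7


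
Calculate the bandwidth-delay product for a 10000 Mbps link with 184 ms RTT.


BDP = bandwidth * RTT
= 10000 Mbps * 184 ms
= 10000 * 1e6 * 184 / 1000 bits
= 1840000000 bits
= 230000000 bytes
= 224609.375 KB
BDP = 1840000000 bits (230000000 bytes)


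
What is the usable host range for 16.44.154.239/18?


Network: 16.44.128.0
Broadcast: 16.44.191.255
First usable = network + 1
Last usable = broadcast - 1
Range: 16.44.128.1 to 16.44.191.254


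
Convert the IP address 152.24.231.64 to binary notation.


152 = 10011000
24 = 00011000
231 = 11100111
64 = 01000000
Binary: 10011000.00011000.11100111.01000000


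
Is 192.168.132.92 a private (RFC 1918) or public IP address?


RFC 1918 private ranges:
  10.0.0.0/8 (10.0.0.0 - 10.255.255.255)
  172.16.0.0/12 (172.16.0.0 - 172.31.255.255)
  192.168.0.0/16 (192.168.0.0 - 192.168.255.255)
Private (in 192.168.0.0/16)


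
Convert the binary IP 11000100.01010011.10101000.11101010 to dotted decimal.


11000100 = 196
01010011 = 83
10101000 = 168
11101010 = 234
IP: 196.83.168.234


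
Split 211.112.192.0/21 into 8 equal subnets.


New prefix = 21 + 3 = 24
Each subnet has 256 addresses
  211.112.192.0/24
  211.112.193.0/24
  211.112.194.0/24
  211.112.195.0/24
  211.112.196.0/24
  211.112.197.0/24
  211.112.198.0/24
  211.112.199.0/24
Subnets: 211.112.192.0/24, 211.112.193.0/24, 211.112.194.0/24, 211.112.195.0/24, 211.112.196.0/24, 211.112.197.0/24, 211.112.198.0/24, 211.112.199.0/24


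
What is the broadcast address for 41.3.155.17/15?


Network: 41.2.0.0/15
Host bits = 17
Set all host bits to 1:
Broadcast: 41.3.255.255


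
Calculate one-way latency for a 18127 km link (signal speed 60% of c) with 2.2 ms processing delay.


Speed = 0.6 * 3e5 km/s = 180000 km/s
Propagation delay = 18127 / 180000 = 0.1007 s = 100.7056 ms
Processing delay = 2.2 ms
Total one-way latency = 102.9056 ms


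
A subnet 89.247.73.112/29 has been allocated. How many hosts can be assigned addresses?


Host bits = 32 - 29 = 3
Total addresses = 2^3 = 8
Usable = total - 2 (network and broadcast)
Usable hosts: 6


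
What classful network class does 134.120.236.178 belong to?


First octet: 134
Binary: 10000110
10xxxxxx -> Class B (128-191)
Class B, default mask 255.255.0.0 (/16)


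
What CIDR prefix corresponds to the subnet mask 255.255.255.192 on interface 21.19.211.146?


Binary: 11111111.11111111.11111111.11000000
Count leading 1s
Prefix: /26


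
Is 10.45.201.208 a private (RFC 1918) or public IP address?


RFC 1918 private ranges:
  10.0.0.0/8 (10.0.0.0 - 10.255.255.255)
  172.16.0.0/12 (172.16.0.0 - 172.31.255.255)
  192.168.0.0/16 (192.168.0.0 - 192.168.255.255)
Private (in 10.0.0.0/8)


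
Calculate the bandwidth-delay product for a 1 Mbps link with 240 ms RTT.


BDP = bandwidth * RTT
= 1 Mbps * 240 ms
= 1 * 1e6 * 240 / 1000 bits
= 240000 bits
= 30000 bytes
= 29.2969 KB
BDP = 240000 bits (30000 bytes)


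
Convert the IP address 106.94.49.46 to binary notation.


106 = 01101010
94 = 01011110
49 = 00110001
46 = 00101110
Binary: 01101010.01011110.00110001.00101110


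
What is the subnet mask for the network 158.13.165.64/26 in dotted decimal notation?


/26 means 26 network bits, 6 host bits
Binary: 11111111111111111111111111000000
Mask: 255.255.255.192


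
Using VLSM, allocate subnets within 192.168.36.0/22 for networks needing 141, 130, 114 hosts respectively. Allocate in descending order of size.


141 hosts -> /24 (254 usable): 192.168.36.0/24
130 hosts -> /24 (254 usable): 192.168.37.0/24
114 hosts -> /25 (126 usable): 192.168.38.0/25
Allocation: 192.168.36.0/24 (141 hosts, 254 usable); 192.168.37.0/24 (130 hosts, 254 usable); 192.168.38.0/25 (114 hosts, 126 usable)


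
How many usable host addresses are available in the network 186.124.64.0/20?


Host bits = 32 - 20 = 12
Total addresses = 2^12 = 4096
Usable = total - 2 (network and broadcast)
Usable hosts: 4094


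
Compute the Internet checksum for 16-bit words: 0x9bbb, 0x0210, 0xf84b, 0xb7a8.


Sum all words (with carry folding):
+ 0x9bbb = 0x9bbb
+ 0x0210 = 0x9dcb
+ 0xf84b = 0x9617
+ 0xb7a8 = 0x4dc0
One's complement: ~0x4dc0
Checksum = 0xb23f


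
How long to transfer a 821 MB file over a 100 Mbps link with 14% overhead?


Effective throughput = 100 * (1 - 14/100) = 86 Mbps
File size in Mb = 821 * 8 = 6568 Mb
Time = 6568 / 86
Time = 76.3721 seconds


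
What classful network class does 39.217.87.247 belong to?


First octet: 39
Binary: 00100111
0xxxxxxx -> Class A (1-126)
Class A, default mask 255.0.0.0 (/8)


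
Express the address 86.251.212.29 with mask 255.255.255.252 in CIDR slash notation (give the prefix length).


Binary: 11111111.11111111.11111111.11111100
Count leading 1s
Prefix: /30


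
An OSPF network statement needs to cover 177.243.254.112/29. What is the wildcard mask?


Subnet mask: 255.255.255.248
Wildcard = 255.255.255.255 - subnet mask
255 - 255 = 0
255 - 255 = 0
255 - 255 = 0
255 - 248 = 7
Wildcard: 0.0.0.7


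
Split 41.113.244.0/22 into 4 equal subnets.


New prefix = 22 + 2 = 24
Each subnet has 256 addresses
  41.113.244.0/24
  41.113.245.0/24
  41.113.246.0/24
  41.113.247.0/24
Subnets: 41.113.244.0/24, 41.113.245.0/24, 41.113.246.0/24, 41.113.247.0/24


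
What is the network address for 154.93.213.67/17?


IP:   10011010.01011101.11010101.01000011
Mask: 11111111.11111111.10000000.00000000
AND operation:
Net:  10011010.01011101.10000000.00000000
Network: 154.93.128.0/17


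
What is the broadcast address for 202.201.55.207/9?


Network: 202.128.0.0/9
Host bits = 23
Set all host bits to 1:
Broadcast: 202.255.255.255


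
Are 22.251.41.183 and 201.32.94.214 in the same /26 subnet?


Mask: 255.255.255.192
22.251.41.183 AND mask = 22.251.41.128
201.32.94.214 AND mask = 201.32.94.192
No, different subnets (22.251.41.128 vs 201.32.94.192)


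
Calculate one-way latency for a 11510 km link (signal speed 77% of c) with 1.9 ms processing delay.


Speed = 0.77 * 3e5 km/s = 231000 km/s
Propagation delay = 11510 / 231000 = 0.0498 s = 49.8268 ms
Processing delay = 1.9 ms
Total one-way latency = 51.7268 ms


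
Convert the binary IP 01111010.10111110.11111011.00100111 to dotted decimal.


01111010 = 122
10111110 = 190
11111011 = 251
00100111 = 39
IP: 122.190.251.39


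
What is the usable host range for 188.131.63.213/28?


Network: 188.131.63.208
Broadcast: 188.131.63.223
First usable = network + 1
Last usable = broadcast - 1
Range: 188.131.63.209 to 188.131.63.222


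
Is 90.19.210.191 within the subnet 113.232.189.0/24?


Subnet network: 113.232.189.0
Test IP AND mask: 90.19.210.0
No, 90.19.210.191 is not in 113.232.189.0/24


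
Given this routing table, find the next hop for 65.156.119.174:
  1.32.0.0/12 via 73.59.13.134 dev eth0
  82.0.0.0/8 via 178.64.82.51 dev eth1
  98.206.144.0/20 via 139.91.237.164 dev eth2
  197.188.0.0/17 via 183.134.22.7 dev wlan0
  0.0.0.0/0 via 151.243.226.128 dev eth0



Longest prefix match for 65.156.119.174:
  /12 1.32.0.0: no
  /8 82.0.0.0: no
  /20 98.206.144.0: no
  /17 197.188.0.0: no
  /0 0.0.0.0: MATCH
Selected: next-hop 151.243.226.128 via eth0 (matched /0)


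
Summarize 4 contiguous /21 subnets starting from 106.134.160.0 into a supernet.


Original prefix: /21
Number of subnets: 4 = 2^2
New prefix = 21 - 2 = 19
Supernet: 106.134.160.0/19


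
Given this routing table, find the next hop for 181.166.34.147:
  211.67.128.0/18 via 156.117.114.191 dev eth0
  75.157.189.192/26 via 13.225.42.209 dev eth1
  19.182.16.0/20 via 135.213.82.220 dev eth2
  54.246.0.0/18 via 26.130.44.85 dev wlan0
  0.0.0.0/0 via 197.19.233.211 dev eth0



Longest prefix match for 181.166.34.147:
  /18 211.67.128.0: no
  /26 75.157.189.192: no
  /20 19.182.16.0: no
  /18 54.246.0.0: no
  /0 0.0.0.0: MATCH
Selected: next-hop 197.19.233.211 via eth0 (matched /0)


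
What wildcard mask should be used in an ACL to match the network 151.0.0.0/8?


Subnet mask: 255.0.0.0
Wildcard = 255.255.255.255 - subnet mask
255 - 255 = 0
255 - 0 = 255
255 - 0 = 255
255 - 0 = 255
Wildcard: 0.255.255.255


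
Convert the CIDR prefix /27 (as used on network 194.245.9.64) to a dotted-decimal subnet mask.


/27 means 27 network bits, 5 host bits
Binary: 11111111111111111111111111100000
Mask: 255.255.255.224


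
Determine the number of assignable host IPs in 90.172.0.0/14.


Host bits = 32 - 14 = 18
Total addresses = 2^18 = 262144
Usable = total - 2 (network and broadcast)
Usable hosts: 262142


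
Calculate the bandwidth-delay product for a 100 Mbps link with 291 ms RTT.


BDP = bandwidth * RTT
= 100 Mbps * 291 ms
= 100 * 1e6 * 291 / 1000 bits
= 29100000 bits
= 3637500 bytes
= 3552.2461 KB
BDP = 29100000 bits (3637500 bytes)


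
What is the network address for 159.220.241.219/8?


IP:   10011111.11011100.11110001.11011011
Mask: 11111111.00000000.00000000.00000000
AND operation:
Net:  10011111.00000000.00000000.00000000
Network: 159.0.0.0/8


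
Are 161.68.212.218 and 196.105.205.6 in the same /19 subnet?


Mask: 255.255.224.0
161.68.212.218 AND mask = 161.68.192.0
196.105.205.6 AND mask = 196.105.192.0
No, different subnets (161.68.192.0 vs 196.105.192.0)


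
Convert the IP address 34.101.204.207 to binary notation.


34 = 00100010
101 = 01100101
204 = 11001100
207 = 11001111
Binary: 00100010.01100101.11001100.11001111


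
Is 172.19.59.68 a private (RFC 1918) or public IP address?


RFC 1918 private ranges:
  10.0.0.0/8 (10.0.0.0 - 10.255.255.255)
  172.16.0.0/12 (172.16.0.0 - 172.31.255.255)
  192.168.0.0/16 (192.168.0.0 - 192.168.255.255)
Private (in 172.16.0.0/12)


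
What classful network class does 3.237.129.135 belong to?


First octet: 3
Binary: 00000011
0xxxxxxx -> Class A (1-126)
Class A, default mask 255.0.0.0 (/8)


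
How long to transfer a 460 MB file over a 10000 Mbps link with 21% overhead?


Effective throughput = 10000 * (1 - 21/100) = 7900 Mbps
File size in Mb = 460 * 8 = 3680 Mb
Time = 3680 / 7900
Time = 0.4658 seconds


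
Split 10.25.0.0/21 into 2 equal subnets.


New prefix = 21 + 1 = 22
Each subnet has 1024 addresses
  10.25.0.0/22
  10.25.4.0/22
Subnets: 10.25.0.0/22, 10.25.4.0/22


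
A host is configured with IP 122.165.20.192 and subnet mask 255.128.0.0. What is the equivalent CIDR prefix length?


Binary: 11111111.10000000.00000000.00000000
Count leading 1s
Prefix: /9


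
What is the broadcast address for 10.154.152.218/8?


Network: 10.0.0.0/8
Host bits = 24
Set all host bits to 1:
Broadcast: 10.255.255.255


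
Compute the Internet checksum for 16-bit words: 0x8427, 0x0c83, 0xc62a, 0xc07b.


Sum all words (with carry folding):
+ 0x8427 = 0x8427
+ 0x0c83 = 0x90aa
+ 0xc62a = 0x56d5
+ 0xc07b = 0x1751
One's complement: ~0x1751
Checksum = 0xe8ae


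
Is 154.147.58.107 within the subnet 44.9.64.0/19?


Subnet network: 44.9.64.0
Test IP AND mask: 154.147.32.0
No, 154.147.58.107 is not in 44.9.64.0/19


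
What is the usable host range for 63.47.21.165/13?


Network: 63.40.0.0
Broadcast: 63.47.255.255
First usable = network + 1
Last usable = broadcast - 1
Range: 63.40.0.1 to 63.47.255.254


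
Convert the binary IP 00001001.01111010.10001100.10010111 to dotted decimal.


00001001 = 9
01111010 = 122
10001100 = 140
10010111 = 151
IP: 9.122.140.151


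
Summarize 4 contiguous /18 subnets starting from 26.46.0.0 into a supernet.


Original prefix: /18
Number of subnets: 4 = 2^2
New prefix = 18 - 2 = 16
Supernet: 26.46.0.0/16


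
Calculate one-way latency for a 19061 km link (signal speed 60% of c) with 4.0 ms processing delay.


Speed = 0.6 * 3e5 km/s = 180000 km/s
Propagation delay = 19061 / 180000 = 0.1059 s = 105.8944 ms
Processing delay = 4.0 ms
Total one-way latency = 109.8944 ms


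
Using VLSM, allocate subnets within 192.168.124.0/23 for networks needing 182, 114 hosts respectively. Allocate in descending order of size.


182 hosts -> /24 (254 usable): 192.168.124.0/24
114 hosts -> /25 (126 usable): 192.168.125.0/25
Allocation: 192.168.124.0/24 (182 hosts, 254 usable); 192.168.125.0/25 (114 hosts, 126 usable)


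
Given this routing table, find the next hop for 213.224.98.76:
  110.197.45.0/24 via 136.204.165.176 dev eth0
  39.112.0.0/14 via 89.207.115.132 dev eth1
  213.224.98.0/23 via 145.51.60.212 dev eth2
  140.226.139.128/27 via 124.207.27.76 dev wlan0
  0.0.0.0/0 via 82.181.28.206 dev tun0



Longest prefix match for 213.224.98.76:
  /24 110.197.45.0: no
  /14 39.112.0.0: no
  /23 213.224.98.0: MATCH
  /27 140.226.139.128: no
  /0 0.0.0.0: MATCH
Selected: next-hop 145.51.60.212 via eth2 (matched /23)


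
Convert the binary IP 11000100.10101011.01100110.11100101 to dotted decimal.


11000100 = 196
10101011 = 171
01100110 = 102
11100101 = 229
IP: 196.171.102.229


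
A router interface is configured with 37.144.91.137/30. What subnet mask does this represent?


/30 means 30 network bits, 2 host bits
Binary: 11111111111111111111111111111100
Mask: 255.255.255.252


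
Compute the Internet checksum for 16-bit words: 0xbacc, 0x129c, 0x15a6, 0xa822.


Sum all words (with carry folding):
+ 0xbacc = 0xbacc
+ 0x129c = 0xcd68
+ 0x15a6 = 0xe30e
+ 0xa822 = 0x8b31
One's complement: ~0x8b31
Checksum = 0x74ce


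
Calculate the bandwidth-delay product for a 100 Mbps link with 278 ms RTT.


BDP = bandwidth * RTT
= 100 Mbps * 278 ms
= 100 * 1e6 * 278 / 1000 bits
= 27800000 bits
= 3475000 bytes
= 3393.5547 KB
BDP = 27800000 bits (3475000 bytes)


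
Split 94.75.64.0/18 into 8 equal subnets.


New prefix = 18 + 3 = 21
Each subnet has 2048 addresses
  94.75.64.0/21
  94.75.72.0/21
  94.75.80.0/21
  94.75.88.0/21
  94.75.96.0/21
  94.75.104.0/21
  94.75.112.0/21
  94.75.120.0/21
Subnets: 94.75.64.0/21, 94.75.72.0/21, 94.75.80.0/21, 94.75.88.0/21, 94.75.96.0/21, 94.75.104.0/21, 94.75.112.0/21, 94.75.120.0/21


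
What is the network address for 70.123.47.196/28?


IP:   01000110.01111011.00101111.11000100
Mask: 11111111.11111111.11111111.11110000
AND operation:
Net:  01000110.01111011.00101111.11000000
Network: 70.123.47.192/28


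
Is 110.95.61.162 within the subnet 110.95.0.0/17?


Subnet network: 110.95.0.0
Test IP AND mask: 110.95.0.0
Yes, 110.95.61.162 is in 110.95.0.0/17


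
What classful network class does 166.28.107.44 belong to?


First octet: 166
Binary: 10100110
10xxxxxx -> Class B (128-191)
Class B, default mask 255.255.0.0 (/16)


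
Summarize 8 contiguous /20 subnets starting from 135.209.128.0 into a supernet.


Original prefix: /20
Number of subnets: 8 = 2^3
New prefix = 20 - 3 = 17
Supernet: 135.209.128.0/17


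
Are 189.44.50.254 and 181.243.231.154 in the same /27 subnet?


Mask: 255.255.255.224
189.44.50.254 AND mask = 189.44.50.224
181.243.231.154 AND mask = 181.243.231.128
No, different subnets (189.44.50.224 vs 181.243.231.128)


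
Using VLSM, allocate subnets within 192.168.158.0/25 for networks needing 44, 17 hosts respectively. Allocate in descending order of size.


44 hosts -> /26 (62 usable): 192.168.158.0/26
17 hosts -> /27 (30 usable): 192.168.158.64/27
Allocation: 192.168.158.0/26 (44 hosts, 62 usable); 192.168.158.64/27 (17 hosts, 30 usable)


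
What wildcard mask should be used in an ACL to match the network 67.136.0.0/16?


Subnet mask: 255.255.0.0
Wildcard = 255.255.255.255 - subnet mask
255 - 255 = 0
255 - 255 = 0
255 - 0 = 255
255 - 0 = 255
Wildcard: 0.0.255.255


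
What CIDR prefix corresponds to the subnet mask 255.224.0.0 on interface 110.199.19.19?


Binary: 11111111.11100000.00000000.00000000
Count leading 1s
Prefix: /11


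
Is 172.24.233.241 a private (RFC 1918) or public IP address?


RFC 1918 private ranges:
  10.0.0.0/8 (10.0.0.0 - 10.255.255.255)
  172.16.0.0/12 (172.16.0.0 - 172.31.255.255)
  192.168.0.0/16 (192.168.0.0 - 192.168.255.255)
Private (in 172.16.0.0/12)


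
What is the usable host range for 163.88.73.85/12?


Network: 163.80.0.0
Broadcast: 163.95.255.255
First usable = network + 1
Last usable = broadcast - 1
Range: 163.80.0.1 to 163.95.255.254


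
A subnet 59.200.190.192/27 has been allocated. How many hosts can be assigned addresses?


Host bits = 32 - 27 = 5
Total addresses = 2^5 = 32
Usable = total - 2 (network and broadcast)
Usable hosts: 30


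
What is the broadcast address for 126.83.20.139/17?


Network: 126.83.0.0/17
Host bits = 15
Set all host bits to 1:
Broadcast: 126.83.127.255


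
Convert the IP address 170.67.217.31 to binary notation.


170 = 10101010
67 = 01000011
217 = 11011001
31 = 00011111
Binary: 10101010.01000011.11011001.00011111


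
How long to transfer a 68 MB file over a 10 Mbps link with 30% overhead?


Effective throughput = 10 * (1 - 30/100) = 7 Mbps
File size in Mb = 68 * 8 = 544 Mb
Time = 544 / 7
Time = 77.7143 seconds


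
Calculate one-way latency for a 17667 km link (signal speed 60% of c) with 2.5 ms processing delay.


Speed = 0.6 * 3e5 km/s = 180000 km/s
Propagation delay = 17667 / 180000 = 0.0982 s = 98.15 ms
Processing delay = 2.5 ms
Total one-way latency = 100.65 ms


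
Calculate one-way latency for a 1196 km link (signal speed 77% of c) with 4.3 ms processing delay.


Speed = 0.77 * 3e5 km/s = 231000 km/s
Propagation delay = 1196 / 231000 = 0.0052 s = 5.1775 ms
Processing delay = 4.3 ms
Total one-way latency = 9.4775 ms


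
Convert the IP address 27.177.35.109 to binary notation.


27 = 00011011
177 = 10110001
35 = 00100011
109 = 01101101
Binary: 00011011.10110001.00100011.01101101


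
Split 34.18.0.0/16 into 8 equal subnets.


New prefix = 16 + 3 = 19
Each subnet has 8192 addresses
  34.18.0.0/19
  34.18.32.0/19
  34.18.64.0/19
  34.18.96.0/19
  34.18.128.0/19
  34.18.160.0/19
  34.18.192.0/19
  34.18.224.0/19
Subnets: 34.18.0.0/19, 34.18.32.0/19, 34.18.64.0/19, 34.18.96.0/19, 34.18.128.0/19, 34.18.160.0/19, 34.18.192.0/19, 34.18.224.0/19


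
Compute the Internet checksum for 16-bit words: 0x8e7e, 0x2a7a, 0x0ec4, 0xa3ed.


Sum all words (with carry folding):
+ 0x8e7e = 0x8e7e
+ 0x2a7a = 0xb8f8
+ 0x0ec4 = 0xc7bc
+ 0xa3ed = 0x6baa
One's complement: ~0x6baa
Checksum = 0x9455


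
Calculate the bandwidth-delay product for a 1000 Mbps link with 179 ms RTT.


BDP = bandwidth * RTT
= 1000 Mbps * 179 ms
= 1000 * 1e6 * 179 / 1000 bits
= 179000000 bits
= 22375000 bytes
= 21850.5859 KB
BDP = 179000000 bits (22375000 bytes)


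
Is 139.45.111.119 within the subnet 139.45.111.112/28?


Subnet network: 139.45.111.112
Test IP AND mask: 139.45.111.112
Yes, 139.45.111.119 is in 139.45.111.112/28


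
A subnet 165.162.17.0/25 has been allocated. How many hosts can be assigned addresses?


Host bits = 32 - 25 = 7
Total addresses = 2^7 = 128
Usable = total - 2 (network and broadcast)
Usable hosts: 126


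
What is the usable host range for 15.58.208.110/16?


Network: 15.58.0.0
Broadcast: 15.58.255.255
First usable = network + 1
Last usable = broadcast - 1
Range: 15.58.0.1 to 15.58.255.254


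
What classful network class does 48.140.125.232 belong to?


First octet: 48
Binary: 00110000
0xxxxxxx -> Class A (1-126)
Class A, default mask 255.0.0.0 (/8)


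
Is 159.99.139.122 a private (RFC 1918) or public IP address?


RFC 1918 private ranges:
  10.0.0.0/8 (10.0.0.0 - 10.255.255.255)
  172.16.0.0/12 (172.16.0.0 - 172.31.255.255)
  192.168.0.0/16 (192.168.0.0 - 192.168.255.255)
Public (not in any RFC 1918 range)


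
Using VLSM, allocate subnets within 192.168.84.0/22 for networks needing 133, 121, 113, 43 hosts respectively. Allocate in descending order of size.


133 hosts -> /24 (254 usable): 192.168.84.0/24
121 hosts -> /25 (126 usable): 192.168.85.0/25
113 hosts -> /25 (126 usable): 192.168.85.128/25
43 hosts -> /26 (62 usable): 192.168.86.0/26
Allocation: 192.168.84.0/24 (133 hosts, 254 usable); 192.168.85.0/25 (121 hosts, 126 usable); 192.168.85.128/25 (113 hosts, 126 usable); 192.168.86.0/26 (43 hosts, 62 usable)


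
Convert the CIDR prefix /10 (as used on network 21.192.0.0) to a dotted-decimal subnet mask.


/10 means 10 network bits, 22 host bits
Binary: 11111111110000000000000000000000
Mask: 255.192.0.0


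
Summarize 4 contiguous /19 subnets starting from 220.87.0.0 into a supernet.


Original prefix: /19
Number of subnets: 4 = 2^2
New prefix = 19 - 2 = 17
Supernet: 220.87.0.0/17


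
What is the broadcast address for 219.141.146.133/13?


Network: 219.136.0.0/13
Host bits = 19
Set all host bits to 1:
Broadcast: 219.143.255.255


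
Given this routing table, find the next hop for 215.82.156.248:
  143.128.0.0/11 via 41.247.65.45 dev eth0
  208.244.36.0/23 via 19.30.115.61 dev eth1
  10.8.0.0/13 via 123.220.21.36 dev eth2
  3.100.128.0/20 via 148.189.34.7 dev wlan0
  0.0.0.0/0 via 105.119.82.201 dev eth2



Longest prefix match for 215.82.156.248:
  /11 143.128.0.0: no
  /23 208.244.36.0: no
  /13 10.8.0.0: no
  /20 3.100.128.0: no
  /0 0.0.0.0: MATCH
Selected: next-hop 105.119.82.201 via eth2 (matched /0)


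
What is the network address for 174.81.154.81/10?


IP:   10101110.01010001.10011010.01010001
Mask: 11111111.11000000.00000000.00000000
AND operation:
Net:  10101110.01000000.00000000.00000000
Network: 174.64.0.0/10


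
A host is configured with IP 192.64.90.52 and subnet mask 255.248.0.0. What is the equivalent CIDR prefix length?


Binary: 11111111.11111000.00000000.00000000
Count leading 1s
Prefix: /13


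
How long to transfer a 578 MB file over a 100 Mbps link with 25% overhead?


Effective throughput = 100 * (1 - 25/100) = 75 Mbps
File size in Mb = 578 * 8 = 4624 Mb
Time = 4624 / 75
Time = 61.6533 seconds


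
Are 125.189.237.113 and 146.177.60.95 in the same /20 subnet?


Mask: 255.255.240.0
125.189.237.113 AND mask = 125.189.224.0
146.177.60.95 AND mask = 146.177.48.0
No, different subnets (125.189.224.0 vs 146.177.48.0)


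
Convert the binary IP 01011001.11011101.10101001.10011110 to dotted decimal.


01011001 = 89
11011101 = 221
10101001 = 169
10011110 = 158
IP: 89.221.169.158


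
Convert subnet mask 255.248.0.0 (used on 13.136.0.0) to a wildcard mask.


Subnet mask: 255.248.0.0
Wildcard = 255.255.255.255 - subnet mask
255 - 255 = 0
255 - 248 = 7
255 - 0 = 255
255 - 0 = 255
Wildcard: 0.7.255.255


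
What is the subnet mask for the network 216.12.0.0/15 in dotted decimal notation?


/15 means 15 network bits, 17 host bits
Binary: 11111111111111100000000000000000
Mask: 255.254.0.0


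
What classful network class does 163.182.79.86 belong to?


First octet: 163
Binary: 10100011
10xxxxxx -> Class B (128-191)
Class B, default mask 255.255.0.0 (/16)


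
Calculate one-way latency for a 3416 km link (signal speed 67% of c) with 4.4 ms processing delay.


Speed = 0.67 * 3e5 km/s = 201000 km/s
Propagation delay = 3416 / 201000 = 0.017 s = 16.995 ms
Processing delay = 4.4 ms
Total one-way latency = 21.395 ms


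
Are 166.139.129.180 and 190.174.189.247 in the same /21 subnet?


Mask: 255.255.248.0
166.139.129.180 AND mask = 166.139.128.0
190.174.189.247 AND mask = 190.174.184.0
No, different subnets (166.139.128.0 vs 190.174.184.0)


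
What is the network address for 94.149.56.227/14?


IP:   01011110.10010101.00111000.11100011
Mask: 11111111.11111100.00000000.00000000
AND operation:
Net:  01011110.10010100.00000000.00000000
Network: 94.148.0.0/14


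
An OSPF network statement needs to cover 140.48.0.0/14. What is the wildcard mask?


Subnet mask: 255.252.0.0
Wildcard = 255.255.255.255 - subnet mask
255 - 255 = 0
255 - 252 = 3
255 - 0 = 255
255 - 0 = 255
Wildcard: 0.3.255.255


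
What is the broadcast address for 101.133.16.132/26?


Network: 101.133.16.128/26
Host bits = 6
Set all host bits to 1:
Broadcast: 101.133.16.191


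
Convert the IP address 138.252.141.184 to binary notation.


138 = 10001010
252 = 11111100
141 = 10001101
184 = 10111000
Binary: 10001010.11111100.10001101.10111000


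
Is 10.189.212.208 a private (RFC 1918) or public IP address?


RFC 1918 private ranges:
  10.0.0.0/8 (10.0.0.0 - 10.255.255.255)
  172.16.0.0/12 (172.16.0.0 - 172.31.255.255)
  192.168.0.0/16 (192.168.0.0 - 192.168.255.255)
Private (in 10.0.0.0/8)


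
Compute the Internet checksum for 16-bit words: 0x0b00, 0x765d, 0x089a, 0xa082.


Sum all words (with carry folding):
+ 0x0b00 = 0x0b00
+ 0x765d = 0x815d
+ 0x089a = 0x89f7
+ 0xa082 = 0x2a7a
One's complement: ~0x2a7a
Checksum = 0xd585


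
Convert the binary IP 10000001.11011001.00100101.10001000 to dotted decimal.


10000001 = 129
11011001 = 217
00100101 = 37
10001000 = 136
IP: 129.217.37.136


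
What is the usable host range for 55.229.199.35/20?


Network: 55.229.192.0
Broadcast: 55.229.207.255
First usable = network + 1
Last usable = broadcast - 1
Range: 55.229.192.1 to 55.229.207.254


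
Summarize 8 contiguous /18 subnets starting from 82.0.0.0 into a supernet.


Original prefix: /18
Number of subnets: 8 = 2^3
New prefix = 18 - 3 = 15
Supernet: 82.0.0.0/15


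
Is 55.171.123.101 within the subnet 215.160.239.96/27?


Subnet network: 215.160.239.96
Test IP AND mask: 55.171.123.96
No, 55.171.123.101 is not in 215.160.239.96/27


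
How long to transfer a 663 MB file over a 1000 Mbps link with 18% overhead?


Effective throughput = 1000 * (1 - 18/100) = 820.0 Mbps
File size in Mb = 663 * 8 = 5304 Mb
Time = 5304 / 820.0
Time = 6.4683 seconds


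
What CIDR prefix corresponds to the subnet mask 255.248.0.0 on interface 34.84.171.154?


Binary: 11111111.11111000.00000000.00000000
Count leading 1s
Prefix: /13


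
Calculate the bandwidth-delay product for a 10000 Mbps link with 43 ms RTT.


BDP = bandwidth * RTT
= 10000 Mbps * 43 ms
= 10000 * 1e6 * 43 / 1000 bits
= 430000000 bits
= 53750000 bytes
= 52490.2344 KB
BDP = 430000000 bits (53750000 bytes)


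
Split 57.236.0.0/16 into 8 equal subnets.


New prefix = 16 + 3 = 19
Each subnet has 8192 addresses
  57.236.0.0/19
  57.236.32.0/19
  57.236.64.0/19
  57.236.96.0/19
  57.236.128.0/19
  57.236.160.0/19
  57.236.192.0/19
  57.236.224.0/19
Subnets: 57.236.0.0/19, 57.236.32.0/19, 57.236.64.0/19, 57.236.96.0/19, 57.236.128.0/19, 57.236.160.0/19, 57.236.192.0/19, 57.236.224.0/19


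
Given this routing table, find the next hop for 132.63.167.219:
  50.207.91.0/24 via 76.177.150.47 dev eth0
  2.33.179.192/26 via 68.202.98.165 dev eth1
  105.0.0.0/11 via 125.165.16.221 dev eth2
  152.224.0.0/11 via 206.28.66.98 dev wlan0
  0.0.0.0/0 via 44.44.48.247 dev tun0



Longest prefix match for 132.63.167.219:
  /24 50.207.91.0: no
  /26 2.33.179.192: no
  /11 105.0.0.0: no
  /11 152.224.0.0: no
  /0 0.0.0.0: MATCH
Selected: next-hop 44.44.48.247 via tun0 (matched /0)


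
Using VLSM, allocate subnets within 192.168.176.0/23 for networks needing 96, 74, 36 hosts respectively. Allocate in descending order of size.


96 hosts -> /25 (126 usable): 192.168.176.0/25
74 hosts -> /25 (126 usable): 192.168.176.128/25
36 hosts -> /26 (62 usable): 192.168.177.0/26
Allocation: 192.168.176.0/25 (96 hosts, 126 usable); 192.168.176.128/25 (74 hosts, 126 usable); 192.168.177.0/26 (36 hosts, 62 usable)


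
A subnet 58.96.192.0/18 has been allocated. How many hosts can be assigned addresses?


Host bits = 32 - 18 = 14
Total addresses = 2^14 = 16384
Usable = total - 2 (network and broadcast)
Usable hosts: 16382


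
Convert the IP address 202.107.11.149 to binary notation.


202 = 11001010
107 = 01101011
11 = 00001011
149 = 10010101
Binary: 11001010.01101011.00001011.10010101


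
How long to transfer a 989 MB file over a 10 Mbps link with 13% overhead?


Effective throughput = 10 * (1 - 13/100) = 8.7 Mbps
File size in Mb = 989 * 8 = 7912 Mb
Time = 7912 / 8.7
Time = 909.4253 seconds


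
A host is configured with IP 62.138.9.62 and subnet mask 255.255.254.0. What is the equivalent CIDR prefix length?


Binary: 11111111.11111111.11111110.00000000
Count leading 1s
Prefix: /23


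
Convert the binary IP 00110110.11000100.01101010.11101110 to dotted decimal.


00110110 = 54
11000100 = 196
01101010 = 106
11101110 = 238
IP: 54.196.106.238


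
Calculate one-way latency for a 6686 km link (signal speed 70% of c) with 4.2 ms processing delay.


Speed = 0.7 * 3e5 km/s = 210000 km/s
Propagation delay = 6686 / 210000 = 0.0318 s = 31.8381 ms
Processing delay = 4.2 ms
Total one-way latency = 36.0381 ms


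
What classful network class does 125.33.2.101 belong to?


First octet: 125
Binary: 01111101
0xxxxxxx -> Class A (1-126)
Class A, default mask 255.0.0.0 (/8)


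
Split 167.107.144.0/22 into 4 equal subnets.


New prefix = 22 + 2 = 24
Each subnet has 256 addresses
  167.107.144.0/24
  167.107.145.0/24
  167.107.146.0/24
  167.107.147.0/24
Subnets: 167.107.144.0/24, 167.107.145.0/24, 167.107.146.0/24, 167.107.147.0/24


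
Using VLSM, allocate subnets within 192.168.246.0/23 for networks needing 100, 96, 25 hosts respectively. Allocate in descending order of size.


100 hosts -> /25 (126 usable): 192.168.246.0/25
96 hosts -> /25 (126 usable): 192.168.246.128/25
25 hosts -> /27 (30 usable): 192.168.247.0/27
Allocation: 192.168.246.0/25 (100 hosts, 126 usable); 192.168.246.128/25 (96 hosts, 126 usable); 192.168.247.0/27 (25 hosts, 30 usable)


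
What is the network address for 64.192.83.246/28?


IP:   01000000.11000000.01010011.11110110
Mask: 11111111.11111111.11111111.11110000
AND operation:
Net:  01000000.11000000.01010011.11110000
Network: 64.192.83.240/28


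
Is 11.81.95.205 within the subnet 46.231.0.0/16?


Subnet network: 46.231.0.0
Test IP AND mask: 11.81.0.0
No, 11.81.95.205 is not in 46.231.0.0/16


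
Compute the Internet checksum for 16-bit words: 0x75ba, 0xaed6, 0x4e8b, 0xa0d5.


Sum all words (with carry folding):
+ 0x75ba = 0x75ba
+ 0xaed6 = 0x2491
+ 0x4e8b = 0x731c
+ 0xa0d5 = 0x13f2
One's complement: ~0x13f2
Checksum = 0xec0d


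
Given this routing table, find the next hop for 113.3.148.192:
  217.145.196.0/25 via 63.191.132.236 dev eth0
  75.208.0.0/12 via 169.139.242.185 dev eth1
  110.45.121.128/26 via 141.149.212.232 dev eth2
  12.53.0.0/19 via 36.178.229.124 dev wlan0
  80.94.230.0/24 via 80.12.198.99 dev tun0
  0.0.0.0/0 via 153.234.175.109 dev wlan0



Longest prefix match for 113.3.148.192:
  /25 217.145.196.0: no
  /12 75.208.0.0: no
  /26 110.45.121.128: no
  /19 12.53.0.0: no
  /24 80.94.230.0: no
  /0 0.0.0.0: MATCH
Selected: next-hop 153.234.175.109 via wlan0 (matched /0)


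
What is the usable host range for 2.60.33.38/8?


Network: 2.0.0.0
Broadcast: 2.255.255.255
First usable = network + 1
Last usable = broadcast - 1
Range: 2.0.0.1 to 2.255.255.254


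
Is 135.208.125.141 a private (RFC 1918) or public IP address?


RFC 1918 private ranges:
  10.0.0.0/8 (10.0.0.0 - 10.255.255.255)
  172.16.0.0/12 (172.16.0.0 - 172.31.255.255)
  192.168.0.0/16 (192.168.0.0 - 192.168.255.255)
Public (not in any RFC 1918 range)


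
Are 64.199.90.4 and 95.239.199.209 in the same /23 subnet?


Mask: 255.255.254.0
64.199.90.4 AND mask = 64.199.90.0
95.239.199.209 AND mask = 95.239.198.0
No, different subnets (64.199.90.0 vs 95.239.198.0)


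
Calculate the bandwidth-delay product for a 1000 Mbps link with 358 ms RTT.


BDP = bandwidth * RTT
= 1000 Mbps * 358 ms
= 1000 * 1e6 * 358 / 1000 bits
= 358000000 bits
= 44750000 bytes
= 43701.1719 KB
BDP = 358000000 bits (44750000 bytes)


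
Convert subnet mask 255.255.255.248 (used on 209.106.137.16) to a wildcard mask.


Subnet mask: 255.255.255.248
Wildcard = 255.255.255.255 - subnet mask
255 - 255 = 0
255 - 255 = 0
255 - 255 = 0
255 - 248 = 7
Wildcard: 0.0.0.7


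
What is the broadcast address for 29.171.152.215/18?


Network: 29.171.128.0/18
Host bits = 14
Set all host bits to 1:
Broadcast: 29.171.191.255


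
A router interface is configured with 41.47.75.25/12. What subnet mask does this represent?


/12 means 12 network bits, 20 host bits
Binary: 11111111111100000000000000000000
Mask: 255.240.0.0


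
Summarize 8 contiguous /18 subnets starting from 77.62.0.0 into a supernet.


Original prefix: /18
Number of subnets: 8 = 2^3
New prefix = 18 - 3 = 15
Supernet: 77.62.0.0/15


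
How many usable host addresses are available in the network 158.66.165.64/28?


Host bits = 32 - 28 = 4
Total addresses = 2^4 = 16
Usable = total - 2 (network and broadcast)
Usable hosts: 14


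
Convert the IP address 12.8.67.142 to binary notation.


12 = 00001100
8 = 00001000
67 = 01000011
142 = 10001110
Binary: 00001100.00001000.01000011.10001110


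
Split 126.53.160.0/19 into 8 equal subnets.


New prefix = 19 + 3 = 22
Each subnet has 1024 addresses
  126.53.160.0/22
  126.53.164.0/22
  126.53.168.0/22
  126.53.172.0/22
  126.53.176.0/22
  126.53.180.0/22
  126.53.184.0/22
  126.53.188.0/22
Subnets: 126.53.160.0/22, 126.53.164.0/22, 126.53.168.0/22, 126.53.172.0/22, 126.53.176.0/22, 126.53.180.0/22, 126.53.184.0/22, 126.53.188.0/22
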